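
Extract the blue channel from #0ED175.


Color: #0ED175
R = 0E = 14
G = D1 = 209
B = 75 = 117
Blue = 117


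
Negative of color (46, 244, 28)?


Invert: (255-R, 255-G, 255-B)
R: 255-46 = 209
G: 255-244 = 11
B: 255-28 = 227
= RGB(209, 11, 227)


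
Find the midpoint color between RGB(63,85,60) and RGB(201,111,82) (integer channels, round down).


Midpoint: each channel = ⌊(C₁+C₂)/2⌋
R: ⌊(63+201)/2⌋ = 132
G: ⌊(85+111)/2⌋ = 98
B: ⌊(60+82)/2⌋ = 71
= RGB(132, 98, 71)


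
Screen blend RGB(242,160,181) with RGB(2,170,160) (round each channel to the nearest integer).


Screen: C = 255 - (255-A)×(255-B)/255, rounded to nearest integer
R: 255 - (255-242)×(255-2)/255 = 255 - 3289/255 ≈ 255 - 12.898 = 242.102 → 242
G: 255 - (255-160)×(255-170)/255 = 255 - 8075/255 ≈ 255 - 31.667 = 223.333 → 223
B: 255 - (255-181)×(255-160)/255 = 255 - 7030/255 ≈ 255 - 27.569 = 227.431 → 227
= RGB(242, 223, 227)


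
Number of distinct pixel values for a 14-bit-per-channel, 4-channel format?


Total bits = 14 bits/channel × 4 channels = 56 bits
Distinct pixel values = 2^56
= 72,057,594,037,927,936 pixel values


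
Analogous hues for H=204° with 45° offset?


Base hue: 204°
Left analog: (204 - 45) mod 360 = 159°
Right analog: (204 + 45) mod 360 = 249°
Analogous hues = 159° and 249°


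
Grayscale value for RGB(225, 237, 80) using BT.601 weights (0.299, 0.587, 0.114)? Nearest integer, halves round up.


Gray = 0.299×R + 0.587×G + 0.114×B
Gray = 0.299×225 + 0.587×237 + 0.114×80
Gray = 67.275 + 139.119 + 9.120
Gray = 215.514 → round half up → 216
Gray = 216


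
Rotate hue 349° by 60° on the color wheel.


New hue = (H + rotation) mod 360
New hue = (349 + 60) mod 360
= 409 mod 360
= 49°


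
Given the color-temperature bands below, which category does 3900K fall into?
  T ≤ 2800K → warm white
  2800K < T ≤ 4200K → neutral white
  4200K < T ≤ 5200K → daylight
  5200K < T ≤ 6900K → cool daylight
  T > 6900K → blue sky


Temperature: 3900K
2800K < 3900K ≤ 4200K → neutral white
Classification: neutral white


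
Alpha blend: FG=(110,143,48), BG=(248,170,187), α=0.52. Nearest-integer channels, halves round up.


C = α×F + (1-α)×B, with 1-α = 0.48
R: 0.52×110 + 0.48×248 = 57.20 + 119.04 = 176.24 → 176
G: 0.52×143 + 0.48×170 = 74.36 + 81.60 = 155.96 → 156
B: 0.52×48 + 0.48×187 = 24.96 + 89.76 = 114.72 → 115
= RGB(176, 156, 115)


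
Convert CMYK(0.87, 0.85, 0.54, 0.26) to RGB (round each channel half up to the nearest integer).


R = 255 × (1-C) × (1-K) = 255 × 0.13 × 0.74 = 24.531 → 25
G = 255 × (1-M) × (1-K) = 255 × 0.15 × 0.74 = 28.305 → 28
B = 255 × (1-Y) × (1-K) = 255 × 0.46 × 0.74 = 86.802 → 87
= RGB(25, 28, 87)


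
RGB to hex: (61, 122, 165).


R = 61 → 3D (hex)
G = 122 → 7A (hex)
B = 165 → A5 (hex)
Hex = #3D7AA5


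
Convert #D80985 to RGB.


D8 → 216 (R)
09 → 9 (G)
85 → 133 (B)
= RGB(216, 9, 133)


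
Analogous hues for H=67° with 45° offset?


Base hue: 67°
Left analog: (67 - 45) mod 360 = 22°
Right analog: (67 + 45) mod 360 = 112°
Analogous hues = 22° and 112°


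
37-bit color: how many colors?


Colors = 2^bits = 2^37
= 137,438,953,472 colors


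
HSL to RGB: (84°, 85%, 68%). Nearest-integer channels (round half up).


H=84°, S=0.85, L=0.68
C = (1-|2L-1|)×S = (1-|0.36|)×0.85 = 0.544
H' = H/60 = 84/60 ≈ 1.4000; X = C×(1-|H' mod 2 - 1|) = 0.3264
m = L - C/2 = 0.68 - 0.272 = 0.408
Sector ⌊H'⌋ = 1 → (R',G',B') = (0.3264, 0.544, 0.0)
RGB = ((R'+m)×255, (G'+m)×255, (B'+m)×255) = (187.272, 242.76, 104.04)
Round half up → RGB(187, 243, 104)


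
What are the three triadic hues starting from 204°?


Triadic: equally spaced at 120° intervals
H1 = 204°
H2 = (204 + 120) mod 360 = 324°
H3 = (204 + 240) mod 360 = 84°
Triadic = 204°, 324°, 84°


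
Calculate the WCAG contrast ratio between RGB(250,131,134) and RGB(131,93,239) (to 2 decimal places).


Linearize each sRGB channel c=v/255: c/12.92 if c ≤ 0.04045 else ((c+0.055)/1.055)^2.4
L = 0.2126×R_lin + 0.7152×G_lin + 0.0722×B_lin
Color 1 (250,131,134):
  R=250: 250/255≈0.9804 > 0.04045 → ((0.9804+0.055)/1.055)^2.4 ≈ 0.95597
  G=131: 131/255≈0.5137 > 0.04045 → ((0.5137+0.055)/1.055)^2.4 ≈ 0.22697
  B=134: 134/255≈0.5255 > 0.04045 → ((0.5255+0.055)/1.055)^2.4 ≈ 0.23840
  L1 = 0.2126×0.95597 + 0.7152×0.22697 + 0.0722×0.23840 ≈ 0.38278
Color 2 (131,93,239):
  R=131: 131/255≈0.5137 > 0.04045 → ((0.5137+0.055)/1.055)^2.4 ≈ 0.22697
  G=93: 93/255≈0.3647 > 0.04045 → ((0.3647+0.055)/1.055)^2.4 ≈ 0.10946
  B=239: 239/255≈0.9373 > 0.04045 → ((0.9373+0.055)/1.055)^2.4 ≈ 0.86316
  L2 = 0.2126×0.22697 + 0.7152×0.10946 + 0.0722×0.86316 ≈ 0.18886
Lighter = 0.38278, Darker = 0.18886
Ratio = (L_lighter + 0.05) / (L_darker + 0.05)
Ratio = (0.38278 + 0.05) / (0.18886 + 0.05) = 0.43278 / 0.23886 ≈ 1.8118
Ratio ≈ 1.81:1


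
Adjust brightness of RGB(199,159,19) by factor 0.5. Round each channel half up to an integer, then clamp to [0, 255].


Multiply each channel by 0.5, round half up, clamp to [0, 255]
R: 199×0.5 = 99.5 → round → 100
G: 159×0.5 = 79.5 → round → 80
B: 19×0.5 = 9.5 → round → 10
= RGB(100, 80, 10)


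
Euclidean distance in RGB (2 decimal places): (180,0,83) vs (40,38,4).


d = √[(R₁-R₂)² + (G₁-G₂)² + (B₁-B₂)²]
d = √[(180-40)² + (0-38)² + (83-4)²]
d = √[19600 + 1444 + 6241]
d = √27285
d ≈ 165.18


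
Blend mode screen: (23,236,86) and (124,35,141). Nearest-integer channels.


Screen: C = 255 - (255-A)×(255-B)/255, rounded to nearest integer
R: 255 - (255-23)×(255-124)/255 = 255 - 30392/255 ≈ 255 - 119.184 = 135.816 → 136
G: 255 - (255-236)×(255-35)/255 = 255 - 4180/255 ≈ 255 - 16.392 = 238.608 → 239
B: 255 - (255-86)×(255-141)/255 = 255 - 19266/255 ≈ 255 - 75.553 = 179.447 → 179
= RGB(136, 239, 179)


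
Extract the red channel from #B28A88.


Color: #B28A88
R = B2 = 178
G = 8A = 138
B = 88 = 136
Red = 178


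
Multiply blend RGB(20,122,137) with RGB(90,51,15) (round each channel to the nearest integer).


Multiply: C = A×B/255, rounded to nearest integer
R: 20×90/255 = 1800/255 ≈ 7.059 → 7
G: 122×51/255 = 6222/255 ≈ 24.400 → 24
B: 137×15/255 = 2055/255 ≈ 8.059 → 8
= RGB(7, 24, 8)


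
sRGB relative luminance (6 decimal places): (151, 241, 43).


Linearize each channel (sRGB transfer function): c = v/255; c_lin = c/12.92 if c ≤ 0.04045, else ((c+0.055)/1.055)^2.4
  R: 151/255 ≈ 0.592157 > 0.04045 → ((0.592157+0.055)/1.055)^2.4 ≈ 0.309469
  G: 241/255 ≈ 0.945098 > 0.04045 → ((0.945098+0.055)/1.055)^2.4 ≈ 0.879622
  B: 43/255 ≈ 0.168627 > 0.04045 → ((0.168627+0.055)/1.055)^2.4 ≈ 0.024158
R_lin = 0.309469, G_lin = 0.879622, B_lin = 0.024158
L = 0.2126×R + 0.7152×G + 0.0722×B
L = 0.2126×0.309469 + 0.7152×0.879622 + 0.0722×0.024158
L ≈ 0.696643


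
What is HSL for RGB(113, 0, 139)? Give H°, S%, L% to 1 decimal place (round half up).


Normalize: R'=113/255≈0.4431, G'=0/255≈0.0000, B'=139/255≈0.5451
Max=139/255, Min=0/255, Δ=Max-Min=139/255
L = (Max+Min)/2 = (139+0)/510 = 139/510 = 0.27254… → L = 27.3%
L ≤ 0.5 → S = Δ/(Max+Min) = 139/(139+0) = 139/139 = 1 → S = 100.0%
(the 1/255 factors cancel in S and H, so raw channel differences can be used)
Max is B' → H = 60 × ((R-G)/Δ + 4) = 60 × ((113-0)/139 + 4)
  113/139 + 4 = 0.8129… + 4 = 4.8129…
  H = 60 × 4.8129… = 288.776…° → H = 288.8°
= HSL(288.8°, 100.0%, 27.3%)


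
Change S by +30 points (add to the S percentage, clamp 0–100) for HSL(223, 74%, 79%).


Original S = 74%
Adjustment = +30 percentage points
New S = 74 + (30) = 104
Clamp to [0, 100] → 100
= HSL(223°, 100%, 79%)


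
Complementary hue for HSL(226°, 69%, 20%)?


Complement = opposite side of color wheel = hue + 180°
H' = (226 + 180) mod 360 = 46°
S and L unchanged.
= HSL(46°, 69%, 20%)


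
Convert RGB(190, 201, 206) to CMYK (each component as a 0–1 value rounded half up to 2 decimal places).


R'=190/255≈0.7451, G'=201/255≈0.7882, B'=206/255≈0.8078
K = 1 - max(R',G',B') = 1 - 206/255 = 49/255 = 0.19215… → 0.19
(1-R'-K)/(1-K) simplifies to (max-R)/max with max = 206:
C = (206-190)/206 = 16/206 = 0.07766… → 0.08
M = (206-201)/206 = 5/206 = 0.02427… → 0.02
Y = (206-206)/206 = 0/206 = 0 → 0.00
= CMYK(0.08, 0.02, 0.00, 0.19)


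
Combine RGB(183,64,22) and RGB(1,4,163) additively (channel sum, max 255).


Additive: each channel = min(255, C₁+C₂)
R: 183+1 = 184 → 184
G: 64+4 = 68 → 68
B: 22+163 = 185 → 185
= RGB(184, 68, 185)


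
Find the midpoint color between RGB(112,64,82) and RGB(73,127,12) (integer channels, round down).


Midpoint: each channel = ⌊(C₁+C₂)/2⌋
R: ⌊(112+73)/2⌋ = 92
G: ⌊(64+127)/2⌋ = 95
B: ⌊(82+12)/2⌋ = 47
= RGB(92, 95, 47)


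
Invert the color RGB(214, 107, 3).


Invert: (255-R, 255-G, 255-B)
R: 255-214 = 41
G: 255-107 = 148
B: 255-3 = 252
= RGB(41, 148, 252)


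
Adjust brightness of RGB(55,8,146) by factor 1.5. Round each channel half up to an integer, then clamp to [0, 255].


Multiply each channel by 1.5, round half up, clamp to [0, 255]
R: 55×1.5 = 82.5 → round → 83
G: 8×1.5 = 12
B: 146×1.5 = 219
= RGB(83, 12, 219)


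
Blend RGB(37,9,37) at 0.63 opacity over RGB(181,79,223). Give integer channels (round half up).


C = α×F + (1-α)×B, with 1-α = 0.37
R: 0.63×37 + 0.37×181 = 23.31 + 66.97 = 90.28 → 90
G: 0.63×9 + 0.37×79 = 5.67 + 29.23 = 34.90 → 35
B: 0.63×37 + 0.37×223 = 23.31 + 82.51 = 105.82 → 106
= RGB(90, 35, 106)


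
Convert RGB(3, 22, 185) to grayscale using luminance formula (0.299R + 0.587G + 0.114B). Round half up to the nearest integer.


Gray = 0.299×R + 0.587×G + 0.114×B
Gray = 0.299×3 + 0.587×22 + 0.114×185
Gray = 0.897 + 12.914 + 21.090
Gray = 34.901 → round half up → 35
Gray = 35


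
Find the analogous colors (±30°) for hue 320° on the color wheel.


Base hue: 320°
Left analog: (320 - 30) mod 360 = 290°
Right analog: (320 + 30) mod 360 = 350°
Analogous hues = 290° and 350°


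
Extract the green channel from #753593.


Color: #753593
R = 75 = 117
G = 35 = 53
B = 93 = 147
Green = 53


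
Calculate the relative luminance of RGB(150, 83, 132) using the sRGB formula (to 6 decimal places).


Linearize each channel (sRGB transfer function): c = v/255; c_lin = c/12.92 if c ≤ 0.04045, else ((c+0.055)/1.055)^2.4
  R: 150/255 ≈ 0.588235 > 0.04045 → ((0.588235+0.055)/1.055)^2.4 ≈ 0.304987
  G: 83/255 ≈ 0.325490 > 0.04045 → ((0.325490+0.055)/1.055)^2.4 ≈ 0.086500
  B: 132/255 ≈ 0.517647 > 0.04045 → ((0.517647+0.055)/1.055)^2.4 ≈ 0.230740
R_lin = 0.304987, G_lin = 0.086500, B_lin = 0.230740
L = 0.2126×R + 0.7152×G + 0.0722×B
L = 0.2126×0.304987 + 0.7152×0.086500 + 0.0722×0.230740
L ≈ 0.143365


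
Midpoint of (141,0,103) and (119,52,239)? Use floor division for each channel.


Midpoint: each channel = ⌊(C₁+C₂)/2⌋
R: ⌊(141+119)/2⌋ = 130
G: ⌊(0+52)/2⌋ = 26
B: ⌊(103+239)/2⌋ = 171
= RGB(130, 26, 171)


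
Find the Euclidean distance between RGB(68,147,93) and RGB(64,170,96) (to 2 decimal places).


d = √[(R₁-R₂)² + (G₁-G₂)² + (B₁-B₂)²]
d = √[(68-64)² + (147-170)² + (93-96)²]
d = √[16 + 529 + 9]
d = √554
d ≈ 23.54


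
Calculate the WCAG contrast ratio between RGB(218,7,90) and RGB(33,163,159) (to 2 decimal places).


Linearize each sRGB channel c=v/255: c/12.92 if c ≤ 0.04045 else ((c+0.055)/1.055)^2.4
L = 0.2126×R_lin + 0.7152×G_lin + 0.0722×B_lin
Color 1 (218,7,90):
  R=218: 218/255≈0.8549 > 0.04045 → ((0.8549+0.055)/1.055)^2.4 ≈ 0.70110
  G=7: 7/255≈0.0275 ≤ 0.04045 → 0.0275/12.92 ≈ 0.00212
  B=90: 90/255≈0.3529 > 0.04045 → ((0.3529+0.055)/1.055)^2.4 ≈ 0.10224
  L1 = 0.2126×0.70110 + 0.7152×0.00212 + 0.0722×0.10224 ≈ 0.15796
Color 2 (33,163,159):
  R=33: 33/255≈0.1294 > 0.04045 → ((0.1294+0.055)/1.055)^2.4 ≈ 0.01521
  G=163: 163/255≈0.6392 > 0.04045 → ((0.6392+0.055)/1.055)^2.4 ≈ 0.36625
  B=159: 159/255≈0.6235 > 0.04045 → ((0.6235+0.055)/1.055)^2.4 ≈ 0.34670
  L2 = 0.2126×0.01521 + 0.7152×0.36625 + 0.0722×0.34670 ≈ 0.29021
Lighter = 0.29021, Darker = 0.15796
Ratio = (L_lighter + 0.05) / (L_darker + 0.05)
Ratio = (0.29021 + 0.05) / (0.15796 + 0.05) = 0.34021 / 0.20796 ≈ 1.6360
Ratio ≈ 1.64:1


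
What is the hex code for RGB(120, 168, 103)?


R = 120 → 78 (hex)
G = 168 → A8 (hex)
B = 103 → 67 (hex)
Hex = #78A867


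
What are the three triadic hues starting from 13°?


Triadic: equally spaced at 120° intervals
H1 = 13°
H2 = (13 + 120) mod 360 = 133°
H3 = (13 + 240) mod 360 = 253°
Triadic = 13°, 133°, 253°


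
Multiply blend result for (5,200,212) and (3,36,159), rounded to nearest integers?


Multiply: C = A×B/255, rounded to nearest integer
R: 5×3/255 = 15/255 ≈ 0.059 → 0
G: 200×36/255 = 7200/255 ≈ 28.235 → 28
B: 212×159/255 = 33708/255 ≈ 132.188 → 132
= RGB(0, 28, 132)


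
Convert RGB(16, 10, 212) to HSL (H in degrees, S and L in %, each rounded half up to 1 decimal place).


Normalize: R'=16/255≈0.0627, G'=10/255≈0.0392, B'=212/255≈0.8314
Max=212/255, Min=10/255, Δ=Max-Min=202/255
L = (Max+Min)/2 = (212+10)/510 = 222/510 = 0.43529… → L = 43.5%
L ≤ 0.5 → S = Δ/(Max+Min) = 202/(212+10) = 202/222 = 0.90990… → S = 91.0%
(the 1/255 factors cancel in S and H, so raw channel differences can be used)
Max is B' → H = 60 × ((R-G)/Δ + 4) = 60 × ((16-10)/202 + 4)
  6/202 + 4 = 0.0297… + 4 = 4.0297…
  H = 60 × 4.0297… = 241.782…° → H = 241.8°
= HSL(241.8°, 91.0%, 43.5%)


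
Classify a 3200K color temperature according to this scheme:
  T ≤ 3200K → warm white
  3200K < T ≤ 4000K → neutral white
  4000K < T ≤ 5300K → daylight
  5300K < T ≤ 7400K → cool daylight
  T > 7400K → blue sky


Temperature: 3200K
3200K ≤ 3200K → warm white
Classification: warm white


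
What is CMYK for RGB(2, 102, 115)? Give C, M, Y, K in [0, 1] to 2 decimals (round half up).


R'=2/255≈0.0078, G'=102/255≈0.4000, B'=115/255≈0.4510
K = 1 - max(R',G',B') = 1 - 115/255 = 140/255 = 0.54901… → 0.55
(1-R'-K)/(1-K) simplifies to (max-R)/max with max = 115:
C = (115-2)/115 = 113/115 = 0.98260… → 0.98
M = (115-102)/115 = 13/115 = 0.11304… → 0.11
Y = (115-115)/115 = 0/115 = 0 → 0.00
= CMYK(0.98, 0.11, 0.00, 0.55)


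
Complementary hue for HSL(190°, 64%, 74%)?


Complement = opposite side of color wheel = hue + 180°
H' = (190 + 180) mod 360 = 10°
S and L unchanged.
= HSL(10°, 64%, 74%)


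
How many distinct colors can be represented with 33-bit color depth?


Colors = 2^bits = 2^33
= 8,589,934,592 colors


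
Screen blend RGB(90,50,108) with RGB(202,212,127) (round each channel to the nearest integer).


Screen: C = 255 - (255-A)×(255-B)/255, rounded to nearest integer
R: 255 - (255-90)×(255-202)/255 = 255 - 8745/255 ≈ 255 - 34.294 = 220.706 → 221
G: 255 - (255-50)×(255-212)/255 = 255 - 8815/255 ≈ 255 - 34.569 = 220.431 → 220
B: 255 - (255-108)×(255-127)/255 = 255 - 18816/255 ≈ 255 - 73.788 = 181.212 → 181
= RGB(221, 220, 181)


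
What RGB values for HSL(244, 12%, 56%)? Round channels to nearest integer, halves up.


H=244°, S=0.12, L=0.56
C = (1-|2L-1|)×S = (1-|0.12|)×0.12 = 0.1056
H' = H/60 = 244/60 ≈ 4.0667; X = C×(1-|H' mod 2 - 1|) = 0.00704
m = L - C/2 = 0.56 - 0.0528 = 0.5072
Sector ⌊H'⌋ = 4 → (R',G',B') = (0.00704, 0.0, 0.1056)
RGB = ((R'+m)×255, (G'+m)×255, (B'+m)×255) = (131.1312, 129.336, 156.264)
Round half up → RGB(131, 129, 156)


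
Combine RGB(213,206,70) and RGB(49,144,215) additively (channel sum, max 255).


Additive: each channel = min(255, C₁+C₂)
R: 213+49 = 262 → 255
G: 206+144 = 350 → 255
B: 70+215 = 285 → 255
= RGB(255, 255, 255)


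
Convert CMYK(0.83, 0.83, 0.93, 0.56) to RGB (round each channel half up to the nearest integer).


R = 255 × (1-C) × (1-K) = 255 × 0.17 × 0.44 = 19.074 → 19
G = 255 × (1-M) × (1-K) = 255 × 0.17 × 0.44 = 19.074 → 19
B = 255 × (1-Y) × (1-K) = 255 × 0.07 × 0.44 = 7.854 → 8
= RGB(19, 19, 8)


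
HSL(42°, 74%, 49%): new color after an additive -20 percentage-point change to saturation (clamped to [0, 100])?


Original S = 74%
Adjustment = -20 percentage points
New S = 74 + (-20) = 54
Clamp to [0, 100] → 54
= HSL(42°, 54%, 49%)


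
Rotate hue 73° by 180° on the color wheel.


New hue = (H + rotation) mod 360
New hue = (73 + 180) mod 360
= 253 mod 360
= 253°


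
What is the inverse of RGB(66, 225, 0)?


Invert: (255-R, 255-G, 255-B)
R: 255-66 = 189
G: 255-225 = 30
B: 255-0 = 255
= RGB(189, 30, 255)


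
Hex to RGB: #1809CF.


18 → 24 (R)
09 → 9 (G)
CF → 207 (B)
= RGB(24, 9, 207)


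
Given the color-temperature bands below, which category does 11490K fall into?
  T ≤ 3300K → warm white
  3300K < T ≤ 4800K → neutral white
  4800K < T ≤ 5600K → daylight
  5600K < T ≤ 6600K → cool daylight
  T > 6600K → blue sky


Temperature: 11490K
11490K > 6600K → blue sky
Classification: blue sky


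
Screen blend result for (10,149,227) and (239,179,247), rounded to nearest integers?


Screen: C = 255 - (255-A)×(255-B)/255, rounded to nearest integer
R: 255 - (255-10)×(255-239)/255 = 255 - 3920/255 ≈ 255 - 15.373 = 239.627 → 240
G: 255 - (255-149)×(255-179)/255 = 255 - 8056/255 ≈ 255 - 31.592 = 223.408 → 223
B: 255 - (255-227)×(255-247)/255 = 255 - 224/255 ≈ 255 - 0.878 = 254.122 → 254
= RGB(240, 223, 254)


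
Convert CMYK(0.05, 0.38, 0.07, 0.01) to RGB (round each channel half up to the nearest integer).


R = 255 × (1-C) × (1-K) = 255 × 0.95 × 0.99 = 239.8275 → 240
G = 255 × (1-M) × (1-K) = 255 × 0.62 × 0.99 = 156.519 → 157
B = 255 × (1-Y) × (1-K) = 255 × 0.93 × 0.99 = 234.7785 → 235
= RGB(240, 157, 235)


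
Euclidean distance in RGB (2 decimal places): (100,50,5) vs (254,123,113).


d = √[(R₁-R₂)² + (G₁-G₂)² + (B₁-B₂)²]
d = √[(100-254)² + (50-123)² + (5-113)²]
d = √[23716 + 5329 + 11664]
d = √40709
d ≈ 201.76


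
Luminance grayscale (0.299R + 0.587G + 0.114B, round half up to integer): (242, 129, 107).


Gray = 0.299×R + 0.587×G + 0.114×B
Gray = 0.299×242 + 0.587×129 + 0.114×107
Gray = 72.358 + 75.723 + 12.198
Gray = 160.279 → round half up → 160
Gray = 160


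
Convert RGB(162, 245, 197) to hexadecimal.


R = 162 → A2 (hex)
G = 245 → F5 (hex)
B = 197 → C5 (hex)
Hex = #A2F5C5


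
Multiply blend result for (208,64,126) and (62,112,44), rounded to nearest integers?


Multiply: C = A×B/255, rounded to nearest integer
R: 208×62/255 = 12896/255 ≈ 50.573 → 51
G: 64×112/255 = 7168/255 ≈ 28.110 → 28
B: 126×44/255 = 5544/255 ≈ 21.741 → 22
= RGB(51, 28, 22)


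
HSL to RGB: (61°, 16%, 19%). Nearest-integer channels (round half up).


H=61°, S=0.16, L=0.19
C = (1-|2L-1|)×S = (1-|-0.62|)×0.16 = 0.0608
H' = H/60 = 61/60 ≈ 1.0167; X = C×(1-|H' mod 2 - 1|) ≈ 0.0598
m = L - C/2 = 0.19 - 0.0304 = 0.1596
Sector ⌊H'⌋ = 1 → (R',G',B') = (≈0.0598, 0.0608, 0.0)
RGB = ((R'+m)×255, (G'+m)×255, (B'+m)×255) = (55.9436, 56.202, 40.698)
Round half up → RGB(56, 56, 41)


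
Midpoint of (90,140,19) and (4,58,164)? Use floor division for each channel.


Midpoint: each channel = ⌊(C₁+C₂)/2⌋
R: ⌊(90+4)/2⌋ = 47
G: ⌊(140+58)/2⌋ = 99
B: ⌊(19+164)/2⌋ = 91
= RGB(47, 99, 91)


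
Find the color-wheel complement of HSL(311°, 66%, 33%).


Complement = opposite side of color wheel = hue + 180°
H' = (311 + 180) mod 360 = 131°
S and L unchanged.
= HSL(131°, 66%, 33%)


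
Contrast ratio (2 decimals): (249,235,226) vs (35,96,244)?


Linearize each sRGB channel c=v/255: c/12.92 if c ≤ 0.04045 else ((c+0.055)/1.055)^2.4
L = 0.2126×R_lin + 0.7152×G_lin + 0.0722×B_lin
Color 1 (249,235,226):
  R=249: 249/255≈0.9765 > 0.04045 → ((0.9765+0.055)/1.055)^2.4 ≈ 0.94731
  G=235: 235/255≈0.9216 > 0.04045 → ((0.9216+0.055)/1.055)^2.4 ≈ 0.83077
  B=226: 226/255≈0.8863 > 0.04045 → ((0.8863+0.055)/1.055)^2.4 ≈ 0.76052
  L1 = 0.2126×0.94731 + 0.7152×0.83077 + 0.0722×0.76052 ≈ 0.85047
Color 2 (35,96,244):
  R=35: 35/255≈0.1373 > 0.04045 → ((0.1373+0.055)/1.055)^2.4 ≈ 0.01681
  G=96: 96/255≈0.3765 > 0.04045 → ((0.3765+0.055)/1.055)^2.4 ≈ 0.11697
  B=244: 244/255≈0.9569 > 0.04045 → ((0.9569+0.055)/1.055)^2.4 ≈ 0.90466
  L2 = 0.2126×0.01681 + 0.7152×0.11697 + 0.0722×0.90466 ≈ 0.15255
Lighter = 0.85047, Darker = 0.15255
Ratio = (L_lighter + 0.05) / (L_darker + 0.05)
Ratio = (0.85047 + 0.05) / (0.15255 + 0.05) = 0.90047 / 0.20255 ≈ 4.4457
Ratio ≈ 4.45:1


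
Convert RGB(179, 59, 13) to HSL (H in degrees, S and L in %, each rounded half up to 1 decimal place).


Normalize: R'=179/255≈0.7020, G'=59/255≈0.2314, B'=13/255≈0.0510
Max=179/255, Min=13/255, Δ=Max-Min=166/255
L = (Max+Min)/2 = (179+13)/510 = 192/510 = 0.37647… → L = 37.6%
L ≤ 0.5 → S = Δ/(Max+Min) = 166/(179+13) = 166/192 = 0.86458… → S = 86.5%
(the 1/255 factors cancel in S and H, so raw channel differences can be used)
Max is R' → H = 60 × (((G-B)/Δ) mod 6) = 60 × (((59-13)/166) mod 6)
  46/166 = 0.2771…
  H = 60 × 0.2771… = 16.626…° → H = 16.6°
= HSL(16.6°, 86.5%, 37.6%)


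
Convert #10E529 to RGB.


10 → 16 (R)
E5 → 229 (G)
29 → 41 (B)
= RGB(16, 229, 41)


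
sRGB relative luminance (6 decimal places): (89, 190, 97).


Linearize each channel (sRGB transfer function): c = v/255; c_lin = c/12.92 if c ≤ 0.04045, else ((c+0.055)/1.055)^2.4
  R: 89/255 ≈ 0.349020 > 0.04045 → ((0.349020+0.055)/1.055)^2.4 ≈ 0.099899
  G: 190/255 ≈ 0.745098 > 0.04045 → ((0.745098+0.055)/1.055)^2.4 ≈ 0.514918
  B: 97/255 ≈ 0.380392 > 0.04045 → ((0.380392+0.055)/1.055)^2.4 ≈ 0.119538
R_lin = 0.099899, G_lin = 0.514918, B_lin = 0.119538
L = 0.2126×R + 0.7152×G + 0.0722×B
L = 0.2126×0.099899 + 0.7152×0.514918 + 0.0722×0.119538
L ≈ 0.398138


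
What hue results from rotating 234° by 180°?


New hue = (H + rotation) mod 360
New hue = (234 + 180) mod 360
= 414 mod 360
= 54°


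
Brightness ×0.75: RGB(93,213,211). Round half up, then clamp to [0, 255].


Multiply each channel by 0.75, round half up, clamp to [0, 255]
R: 93×0.75 = 69.75 → round → 70
G: 213×0.75 = 159.75 → round → 160
B: 211×0.75 = 158.25 → round → 158
= RGB(70, 160, 158)


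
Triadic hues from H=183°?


Triadic: equally spaced at 120° intervals
H1 = 183°
H2 = (183 + 120) mod 360 = 303°
H3 = (183 + 240) mod 360 = 63°
Triadic = 183°, 303°, 63°


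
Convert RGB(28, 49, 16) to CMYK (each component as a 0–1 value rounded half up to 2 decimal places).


R'=28/255≈0.1098, G'=49/255≈0.1922, B'=16/255≈0.0627
K = 1 - max(R',G',B') = 1 - 49/255 = 206/255 = 0.80784… → 0.81
(1-R'-K)/(1-K) simplifies to (max-R)/max with max = 49:
C = (49-28)/49 = 21/49 = 0.42857… → 0.43
M = (49-49)/49 = 0/49 = 0 → 0.00
Y = (49-16)/49 = 33/49 = 0.67346… → 0.67
= CMYK(0.43, 0.00, 0.67, 0.81)


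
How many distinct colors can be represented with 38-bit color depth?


Colors = 2^bits = 2^38
= 274,877,906,944 colors


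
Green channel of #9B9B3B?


Color: #9B9B3B
R = 9B = 155
G = 9B = 155
B = 3B = 59
Green = 155


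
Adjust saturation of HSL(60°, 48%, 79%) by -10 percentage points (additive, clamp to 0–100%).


Original S = 48%
Adjustment = -10 percentage points
New S = 48 + (-10) = 38
Clamp to [0, 100] → 38
= HSL(60°, 38%, 79%)


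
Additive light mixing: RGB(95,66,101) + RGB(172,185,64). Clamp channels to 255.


Additive: each channel = min(255, C₁+C₂)
R: 95+172 = 267 → 255
G: 66+185 = 251 → 251
B: 101+64 = 165 → 165
= RGB(255, 251, 165)


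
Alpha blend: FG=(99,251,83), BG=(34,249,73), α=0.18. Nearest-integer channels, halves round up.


C = α×F + (1-α)×B, with 1-α = 0.82
R: 0.18×99 + 0.82×34 = 17.82 + 27.88 = 45.70 → 46
G: 0.18×251 + 0.82×249 = 45.18 + 204.18 = 249.36 → 249
B: 0.18×83 + 0.82×73 = 14.94 + 59.86 = 74.80 → 75
= RGB(46, 249, 75)


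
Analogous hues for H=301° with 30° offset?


Base hue: 301°
Left analog: (301 - 30) mod 360 = 271°
Right analog: (301 + 30) mod 360 = 331°
Analogous hues = 271° and 331°


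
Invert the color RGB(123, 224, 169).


Invert: (255-R, 255-G, 255-B)
R: 255-123 = 132
G: 255-224 = 31
B: 255-169 = 86
= RGB(132, 31, 86)


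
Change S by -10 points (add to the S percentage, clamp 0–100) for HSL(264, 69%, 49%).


Original S = 69%
Adjustment = -10 percentage points
New S = 69 + (-10) = 59
Clamp to [0, 100] → 59
= HSL(264°, 59%, 49%)


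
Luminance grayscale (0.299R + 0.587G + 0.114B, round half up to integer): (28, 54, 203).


Gray = 0.299×R + 0.587×G + 0.114×B
Gray = 0.299×28 + 0.587×54 + 0.114×203
Gray = 8.372 + 31.698 + 23.142
Gray = 63.212 → round half up → 63
Gray = 63


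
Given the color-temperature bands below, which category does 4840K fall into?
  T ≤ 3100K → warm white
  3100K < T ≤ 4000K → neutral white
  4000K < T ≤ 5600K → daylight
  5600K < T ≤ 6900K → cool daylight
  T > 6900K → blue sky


Temperature: 4840K
4000K < 4840K ≤ 5600K → daylight
Classification: daylight


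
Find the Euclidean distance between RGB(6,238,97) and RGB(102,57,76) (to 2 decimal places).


d = √[(R₁-R₂)² + (G₁-G₂)² + (B₁-B₂)²]
d = √[(6-102)² + (238-57)² + (97-76)²]
d = √[9216 + 32761 + 441]
d = √42418
d ≈ 205.96


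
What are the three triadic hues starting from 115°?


Triadic: equally spaced at 120° intervals
H1 = 115°
H2 = (115 + 120) mod 360 = 235°
H3 = (115 + 240) mod 360 = 355°
Triadic = 115°, 235°, 355°


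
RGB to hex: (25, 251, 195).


R = 25 → 19 (hex)
G = 251 → FB (hex)
B = 195 → C3 (hex)
Hex = #19FBC3


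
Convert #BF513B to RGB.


BF → 191 (R)
51 → 81 (G)
3B → 59 (B)
= RGB(191, 81, 59)


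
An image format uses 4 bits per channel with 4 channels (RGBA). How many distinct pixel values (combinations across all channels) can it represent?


Total bits = 4 bits/channel × 4 channels = 16 bits
Distinct pixel values = 2^16
= 65,536 pixel values


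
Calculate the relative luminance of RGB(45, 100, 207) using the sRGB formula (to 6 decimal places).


Linearize each channel (sRGB transfer function): c = v/255; c_lin = c/12.92 if c ≤ 0.04045, else ((c+0.055)/1.055)^2.4
  R: 45/255 ≈ 0.176471 > 0.04045 → ((0.176471+0.055)/1.055)^2.4 ≈ 0.026241
  G: 100/255 ≈ 0.392157 > 0.04045 → ((0.392157+0.055)/1.055)^2.4 ≈ 0.127438
  B: 207/255 ≈ 0.811765 > 0.04045 → ((0.811765+0.055)/1.055)^2.4 ≈ 0.623960
R_lin = 0.026241, G_lin = 0.127438, B_lin = 0.623960
L = 0.2126×R + 0.7152×G + 0.0722×B
L = 0.2126×0.026241 + 0.7152×0.127438 + 0.0722×0.623960
L ≈ 0.141772


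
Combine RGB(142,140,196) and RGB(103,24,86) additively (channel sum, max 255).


Additive: each channel = min(255, C₁+C₂)
R: 142+103 = 245 → 245
G: 140+24 = 164 → 164
B: 196+86 = 282 → 255
= RGB(245, 164, 255)


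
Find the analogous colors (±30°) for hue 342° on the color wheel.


Base hue: 342°
Left analog: (342 - 30) mod 360 = 312°
Right analog: (342 + 30) mod 360 = 12°
Analogous hues = 312° and 12°


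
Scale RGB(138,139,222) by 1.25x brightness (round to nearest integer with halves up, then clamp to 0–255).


Multiply each channel by 1.25, round half up, clamp to [0, 255]
R: 138×1.25 = 172.5 → round → 173
G: 139×1.25 = 173.75 → round → 174
B: 222×1.25 = 277.5 → round → 278 → clamp → 255
= RGB(173, 174, 255)


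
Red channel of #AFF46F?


Color: #AFF46F
R = AF = 175
G = F4 = 244
B = 6F = 111
Red = 175


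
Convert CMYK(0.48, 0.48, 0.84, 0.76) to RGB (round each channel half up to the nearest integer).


R = 255 × (1-C) × (1-K) = 255 × 0.52 × 0.24 = 31.824 → 32
G = 255 × (1-M) × (1-K) = 255 × 0.52 × 0.24 = 31.824 → 32
B = 255 × (1-Y) × (1-K) = 255 × 0.16 × 0.24 = 9.792 → 10
= RGB(32, 32, 10)


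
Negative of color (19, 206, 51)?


Invert: (255-R, 255-G, 255-B)
R: 255-19 = 236
G: 255-206 = 49
B: 255-51 = 204
= RGB(236, 49, 204)


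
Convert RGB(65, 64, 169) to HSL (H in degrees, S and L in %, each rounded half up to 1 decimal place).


Normalize: R'=65/255≈0.2549, G'=64/255≈0.2510, B'=169/255≈0.6627
Max=169/255, Min=64/255, Δ=Max-Min=105/255
L = (Max+Min)/2 = (169+64)/510 = 233/510 = 0.45686… → L = 45.7%
L ≤ 0.5 → S = Δ/(Max+Min) = 105/(169+64) = 105/233 = 0.45064… → S = 45.1%
(the 1/255 factors cancel in S and H, so raw channel differences can be used)
Max is B' → H = 60 × ((R-G)/Δ + 4) = 60 × ((65-64)/105 + 4)
  1/105 + 4 = 0.0095… + 4 = 4.0095…
  H = 60 × 4.0095… = 240.571…° → H = 240.6°
= HSL(240.6°, 45.1%, 45.7%)


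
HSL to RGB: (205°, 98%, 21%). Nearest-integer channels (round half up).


H=205°, S=0.98, L=0.21
C = (1-|2L-1|)×S = (1-|-0.58|)×0.98 = 0.4116
H' = H/60 = 205/60 ≈ 3.4167; X = C×(1-|H' mod 2 - 1|) = 0.2401
m = L - C/2 = 0.21 - 0.2058 = 0.0042
Sector ⌊H'⌋ = 3 → (R',G',B') = (0.0, 0.2401, 0.4116)
RGB = ((R'+m)×255, (G'+m)×255, (B'+m)×255) = (1.071, 62.2965, 106.029)
Round half up → RGB(1, 62, 106)


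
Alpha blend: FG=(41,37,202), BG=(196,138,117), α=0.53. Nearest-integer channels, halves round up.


C = α×F + (1-α)×B, with 1-α = 0.47
R: 0.53×41 + 0.47×196 = 21.73 + 92.12 = 113.85 → 114
G: 0.53×37 + 0.47×138 = 19.61 + 64.86 = 84.47 → 84
B: 0.53×202 + 0.47×117 = 107.06 + 54.99 = 162.05 → 162
= RGB(114, 84, 162)


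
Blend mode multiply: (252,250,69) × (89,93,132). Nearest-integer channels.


Multiply: C = A×B/255, rounded to nearest integer
R: 252×89/255 = 22428/255 ≈ 87.953 → 88
G: 250×93/255 = 23250/255 ≈ 91.176 → 91
B: 69×132/255 = 9108/255 ≈ 35.718 → 36
= RGB(88, 91, 36)


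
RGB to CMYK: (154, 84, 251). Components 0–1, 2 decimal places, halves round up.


R'=154/255≈0.6039, G'=84/255≈0.3294, B'=251/255≈0.9843
K = 1 - max(R',G',B') = 1 - 251/255 = 4/255 = 0.01568… → 0.02
(1-R'-K)/(1-K) simplifies to (max-R)/max with max = 251:
C = (251-154)/251 = 97/251 = 0.38645… → 0.39
M = (251-84)/251 = 167/251 = 0.66533… → 0.67
Y = (251-251)/251 = 0/251 = 0 → 0.00
= CMYK(0.39, 0.67, 0.00, 0.02)


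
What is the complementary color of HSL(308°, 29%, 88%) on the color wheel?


Complement = opposite side of color wheel = hue + 180°
H' = (308 + 180) mod 360 = 128°
S and L unchanged.
= HSL(128°, 29%, 88%)


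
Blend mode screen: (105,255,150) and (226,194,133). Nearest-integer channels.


Screen: C = 255 - (255-A)×(255-B)/255, rounded to nearest integer
R: 255 - (255-105)×(255-226)/255 = 255 - 4350/255 ≈ 255 - 17.059 = 237.941 → 238
G: 255 - (255-255)×(255-194)/255 = 255 - 0/255 ≈ 255 - 0.000 = 255.000 → 255
B: 255 - (255-150)×(255-133)/255 = 255 - 12810/255 ≈ 255 - 50.235 = 204.765 → 205
= RGB(238, 255, 205)


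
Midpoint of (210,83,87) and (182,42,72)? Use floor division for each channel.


Midpoint: each channel = ⌊(C₁+C₂)/2⌋
R: ⌊(210+182)/2⌋ = 196
G: ⌊(83+42)/2⌋ = 62
B: ⌊(87+72)/2⌋ = 79
= RGB(196, 62, 79)


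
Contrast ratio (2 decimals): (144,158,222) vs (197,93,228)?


Linearize each sRGB channel c=v/255: c/12.92 if c ≤ 0.04045 else ((c+0.055)/1.055)^2.4
L = 0.2126×R_lin + 0.7152×G_lin + 0.0722×B_lin
Color 1 (144,158,222):
  R=144: 144/255≈0.5647 > 0.04045 → ((0.5647+0.055)/1.055)^2.4 ≈ 0.27889
  G=158: 158/255≈0.6196 > 0.04045 → ((0.6196+0.055)/1.055)^2.4 ≈ 0.34191
  B=222: 222/255≈0.8706 > 0.04045 → ((0.8706+0.055)/1.055)^2.4 ≈ 0.73046
  L1 = 0.2126×0.27889 + 0.7152×0.34191 + 0.0722×0.73046 ≈ 0.35657
Color 2 (197,93,228):
  R=197: 197/255≈0.7725 > 0.04045 → ((0.7725+0.055)/1.055)^2.4 ≈ 0.55834
  G=93: 93/255≈0.3647 > 0.04045 → ((0.3647+0.055)/1.055)^2.4 ≈ 0.10946
  B=228: 228/255≈0.8941 > 0.04045 → ((0.8941+0.055)/1.055)^2.4 ≈ 0.77582
  L2 = 0.2126×0.55834 + 0.7152×0.10946 + 0.0722×0.77582 ≈ 0.25300
Lighter = 0.35657, Darker = 0.25300
Ratio = (L_lighter + 0.05) / (L_darker + 0.05)
Ratio = (0.35657 + 0.05) / (0.25300 + 0.05) = 0.40657 / 0.30300 ≈ 1.3418
Ratio ≈ 1.34:1


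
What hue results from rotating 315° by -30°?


New hue = (H + rotation) mod 360
New hue = (315 -30) mod 360
= 285 mod 360
= 285°


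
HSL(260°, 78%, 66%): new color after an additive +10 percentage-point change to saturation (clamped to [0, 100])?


Original S = 78%
Adjustment = +10 percentage points
New S = 78 + (10) = 88
Clamp to [0, 100] → 88
= HSL(260°, 88%, 66%)


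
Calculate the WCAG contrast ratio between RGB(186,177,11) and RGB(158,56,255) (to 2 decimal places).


Linearize each sRGB channel c=v/255: c/12.92 if c ≤ 0.04045 else ((c+0.055)/1.055)^2.4
L = 0.2126×R_lin + 0.7152×G_lin + 0.0722×B_lin
Color 1 (186,177,11):
  R=186: 186/255≈0.7294 > 0.04045 → ((0.7294+0.055)/1.055)^2.4 ≈ 0.49102
  G=177: 177/255≈0.6941 > 0.04045 → ((0.6941+0.055)/1.055)^2.4 ≈ 0.43966
  B=11: 11/255≈0.0431 > 0.04045 → ((0.0431+0.055)/1.055)^2.4 ≈ 0.00335
  L1 = 0.2126×0.49102 + 0.7152×0.43966 + 0.0722×0.00335 ≈ 0.41908
Color 2 (158,56,255):
  R=158: 158/255≈0.6196 > 0.04045 → ((0.6196+0.055)/1.055)^2.4 ≈ 0.34191
  G=56: 56/255≈0.2196 > 0.04045 → ((0.2196+0.055)/1.055)^2.4 ≈ 0.03955
  B=255: 255/255≈1.0000 > 0.04045 → ((1.0000+0.055)/1.055)^2.4 ≈ 1.00000
  L2 = 0.2126×0.34191 + 0.7152×0.03955 + 0.0722×1.00000 ≈ 0.17317
Lighter = 0.41908, Darker = 0.17317
Ratio = (L_lighter + 0.05) / (L_darker + 0.05)
Ratio = (0.41908 + 0.05) / (0.17317 + 0.05) = 0.46908 / 0.22317 ≈ 2.1018
Ratio ≈ 2.10:1


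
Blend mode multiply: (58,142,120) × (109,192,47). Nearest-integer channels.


Multiply: C = A×B/255, rounded to nearest integer
R: 58×109/255 = 6322/255 ≈ 24.792 → 25
G: 142×192/255 = 27264/255 ≈ 106.918 → 107
B: 120×47/255 = 5640/255 ≈ 22.118 → 22
= RGB(25, 107, 22)


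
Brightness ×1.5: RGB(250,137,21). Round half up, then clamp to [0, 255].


Multiply each channel by 1.5, round half up, clamp to [0, 255]
R: 250×1.5 = 375 → clamp → 255
G: 137×1.5 = 205.5 → round → 206
B: 21×1.5 = 31.5 → round → 32
= RGB(255, 206, 32)


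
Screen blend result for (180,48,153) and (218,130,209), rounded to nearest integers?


Screen: C = 255 - (255-A)×(255-B)/255, rounded to nearest integer
R: 255 - (255-180)×(255-218)/255 = 255 - 2775/255 ≈ 255 - 10.882 = 244.118 → 244
G: 255 - (255-48)×(255-130)/255 = 255 - 25875/255 ≈ 255 - 101.471 = 153.529 → 154
B: 255 - (255-153)×(255-209)/255 = 255 - 4692/255 ≈ 255 - 18.400 = 236.600 → 237
= RGB(244, 154, 237)


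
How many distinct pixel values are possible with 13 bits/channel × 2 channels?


Total bits = 13 bits/channel × 2 channels = 26 bits
Distinct pixel values = 2^26
= 67,108,864 pixel values


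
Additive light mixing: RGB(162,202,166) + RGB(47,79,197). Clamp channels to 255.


Additive: each channel = min(255, C₁+C₂)
R: 162+47 = 209 → 209
G: 202+79 = 281 → 255
B: 166+197 = 363 → 255
= RGB(209, 255, 255)


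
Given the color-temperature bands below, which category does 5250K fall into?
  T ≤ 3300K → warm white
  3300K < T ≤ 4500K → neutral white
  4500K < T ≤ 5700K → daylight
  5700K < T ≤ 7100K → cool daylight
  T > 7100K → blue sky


Temperature: 5250K
4500K < 5250K ≤ 5700K → daylight
Classification: daylight


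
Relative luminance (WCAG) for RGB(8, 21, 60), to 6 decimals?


Linearize each channel (sRGB transfer function): c = v/255; c_lin = c/12.92 if c ≤ 0.04045, else ((c+0.055)/1.055)^2.4
  R: 8/255 ≈ 0.031373 ≤ 0.04045 → 0.031373/12.92 ≈ 0.002428
  G: 21/255 ≈ 0.082353 > 0.04045 → ((0.082353+0.055)/1.055)^2.4 ≈ 0.007499
  B: 60/255 ≈ 0.235294 > 0.04045 → ((0.235294+0.055)/1.055)^2.4 ≈ 0.045186
R_lin = 0.002428, G_lin = 0.007499, B_lin = 0.045186
L = 0.2126×R + 0.7152×G + 0.0722×B
L = 0.2126×0.002428 + 0.7152×0.007499 + 0.0722×0.045186
L ≈ 0.009142


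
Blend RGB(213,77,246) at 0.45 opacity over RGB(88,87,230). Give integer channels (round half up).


C = α×F + (1-α)×B, with 1-α = 0.55
R: 0.45×213 + 0.55×88 = 95.85 + 48.40 = 144.25 → 144
G: 0.45×77 + 0.55×87 = 34.65 + 47.85 = 82.50 → 83
B: 0.45×246 + 0.55×230 = 110.70 + 126.50 = 237.20 → 237
= RGB(144, 83, 237)


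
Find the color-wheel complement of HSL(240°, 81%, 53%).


Complement = opposite side of color wheel = hue + 180°
H' = (240 + 180) mod 360 = 60°
S and L unchanged.
= HSL(60°, 81%, 53%)


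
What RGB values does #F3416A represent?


F3 → 243 (R)
41 → 65 (G)
6A → 106 (B)
= RGB(243, 65, 106)


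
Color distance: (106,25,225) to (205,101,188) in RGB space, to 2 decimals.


d = √[(R₁-R₂)² + (G₁-G₂)² + (B₁-B₂)²]
d = √[(106-205)² + (25-101)² + (225-188)²]
d = √[9801 + 5776 + 1369]
d = √16946
d ≈ 130.18


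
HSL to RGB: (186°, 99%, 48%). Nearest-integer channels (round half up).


H=186°, S=0.99, L=0.48
C = (1-|2L-1|)×S = (1-|-0.04|)×0.99 = 0.9504
H' = H/60 = 186/60 ≈ 3.1000; X = C×(1-|H' mod 2 - 1|) = 0.85536
m = L - C/2 = 0.48 - 0.4752 = 0.0048
Sector ⌊H'⌋ = 3 → (R',G',B') = (0.0, 0.85536, 0.9504)
RGB = ((R'+m)×255, (G'+m)×255, (B'+m)×255) = (1.224, 219.3408, 243.576)
Round half up → RGB(1, 219, 244)


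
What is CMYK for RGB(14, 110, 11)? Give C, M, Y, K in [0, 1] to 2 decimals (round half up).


R'=14/255≈0.0549, G'=110/255≈0.4314, B'=11/255≈0.0431
K = 1 - max(R',G',B') = 1 - 110/255 = 145/255 = 0.56862… → 0.57
(1-R'-K)/(1-K) simplifies to (max-R)/max with max = 110:
C = (110-14)/110 = 96/110 = 0.87272… → 0.87
M = (110-110)/110 = 0/110 = 0 → 0.00
Y = (110-11)/110 = 99/110 = 0.9 → 0.90
= CMYK(0.87, 0.00, 0.90, 0.57)


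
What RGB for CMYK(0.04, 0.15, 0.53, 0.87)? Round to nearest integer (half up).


R = 255 × (1-C) × (1-K) = 255 × 0.96 × 0.13 = 31.824 → 32
G = 255 × (1-M) × (1-K) = 255 × 0.85 × 0.13 = 28.1775 → 28
B = 255 × (1-Y) × (1-K) = 255 × 0.47 × 0.13 = 15.5805 → 16
= RGB(32, 28, 16)


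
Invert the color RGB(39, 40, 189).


Invert: (255-R, 255-G, 255-B)
R: 255-39 = 216
G: 255-40 = 215
B: 255-189 = 66
= RGB(216, 215, 66)


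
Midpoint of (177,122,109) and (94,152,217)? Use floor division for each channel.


Midpoint: each channel = ⌊(C₁+C₂)/2⌋
R: ⌊(177+94)/2⌋ = 135
G: ⌊(122+152)/2⌋ = 137
B: ⌊(109+217)/2⌋ = 163
= RGB(135, 137, 163)


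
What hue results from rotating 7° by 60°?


New hue = (H + rotation) mod 360
New hue = (7 + 60) mod 360
= 67 mod 360
= 67°


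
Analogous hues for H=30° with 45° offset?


Base hue: 30°
Left analog: (30 - 45) mod 360 = 345°
Right analog: (30 + 45) mod 360 = 75°
Analogous hues = 345° and 75°


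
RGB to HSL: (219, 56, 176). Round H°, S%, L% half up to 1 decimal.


Normalize: R'=219/255≈0.8588, G'=56/255≈0.2196, B'=176/255≈0.6902
Max=219/255, Min=56/255, Δ=Max-Min=163/255
L = (Max+Min)/2 = (219+56)/510 = 275/510 = 0.53921… → L = 53.9%
L > 0.5 → S = Δ/(2-Max-Min) = 163/(510-219-56) = 163/235 = 0.69361… → S = 69.4%
(the 1/255 factors cancel in S and H, so raw channel differences can be used)
Max is R' → H = 60 × (((G-B)/Δ) mod 6) = 60 × (((56-176)/163) mod 6)
  (-120)/163 = -0.7361…; negative, so add 6 → 5.2638…
  H = 60 × 5.2638… = 315.828…° → H = 315.8°
= HSL(315.8°, 69.4%, 53.9%)


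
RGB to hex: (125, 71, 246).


R = 125 → 7D (hex)
G = 71 → 47 (hex)
B = 246 → F6 (hex)
Hex = #7D47F6


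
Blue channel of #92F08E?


Color: #92F08E
R = 92 = 146
G = F0 = 240
B = 8E = 142
Blue = 142
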